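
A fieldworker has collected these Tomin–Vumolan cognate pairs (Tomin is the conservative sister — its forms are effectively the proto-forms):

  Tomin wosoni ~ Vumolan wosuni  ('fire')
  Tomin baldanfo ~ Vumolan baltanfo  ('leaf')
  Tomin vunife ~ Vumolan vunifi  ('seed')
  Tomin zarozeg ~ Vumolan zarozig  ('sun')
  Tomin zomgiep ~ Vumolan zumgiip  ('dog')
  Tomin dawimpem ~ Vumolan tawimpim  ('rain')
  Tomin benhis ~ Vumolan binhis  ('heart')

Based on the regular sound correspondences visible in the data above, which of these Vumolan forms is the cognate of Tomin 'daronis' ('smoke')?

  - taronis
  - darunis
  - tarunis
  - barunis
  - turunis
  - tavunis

tarunis

dawimpem ~ tawimpim — Tomin d corresponds to Vumolan t word-initially before a back vowel.
wosoni ~ wosuni — Tomin o corresponds to Vumolan u after a consonant, before a nasal.
Applying these to Tomin 'daronis':
  daronis → taronis   (d→t word-initially before a back vowel)
  taronis → tarunis   (o→u after a consonant, before a nasal)
So the Vumolan cognate is 'tarunis'.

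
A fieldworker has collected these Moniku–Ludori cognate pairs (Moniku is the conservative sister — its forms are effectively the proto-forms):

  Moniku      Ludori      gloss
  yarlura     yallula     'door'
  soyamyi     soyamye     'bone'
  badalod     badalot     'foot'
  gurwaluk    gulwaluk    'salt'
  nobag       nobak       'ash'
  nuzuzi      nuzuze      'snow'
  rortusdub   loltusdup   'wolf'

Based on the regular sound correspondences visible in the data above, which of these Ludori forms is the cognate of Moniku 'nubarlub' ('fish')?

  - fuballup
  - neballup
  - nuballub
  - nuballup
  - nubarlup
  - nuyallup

nuballup

yarlura ~ yallula, gurwaluk ~ gulwaluk — Moniku r corresponds to Ludori l after a vowel, before a consonant other than r, m, n, p, b, f, v.
rortusdub ~ loltusdup — Moniku b corresponds to Ludori p word-finally.
Applying these to Moniku 'nubarlub':
  nubarlub → nuballub   (r→l after a vowel, before a consonant other than r, m, n, p, b, f, v)
  nuballub → nuballup   (b→p word-finally)
So the Ludori cognate is 'nuballup'.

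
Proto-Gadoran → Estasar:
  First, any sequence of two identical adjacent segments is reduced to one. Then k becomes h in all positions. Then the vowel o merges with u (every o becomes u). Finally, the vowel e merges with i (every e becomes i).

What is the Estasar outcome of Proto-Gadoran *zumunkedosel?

Estasar: start from *zumunkedosel.
  rule 1: no change — zumunkedosel
  rule 2 (unconditioned shift): zumunkedosel → zumunhedosel
  rule 3 (vowel merger): zumunhedosel → zumunhedusel
  rule 4 (vowel merger): zumunhedusel → zumunhidusil
  ⇒ Estasar zumunhidusil

zumunhidusil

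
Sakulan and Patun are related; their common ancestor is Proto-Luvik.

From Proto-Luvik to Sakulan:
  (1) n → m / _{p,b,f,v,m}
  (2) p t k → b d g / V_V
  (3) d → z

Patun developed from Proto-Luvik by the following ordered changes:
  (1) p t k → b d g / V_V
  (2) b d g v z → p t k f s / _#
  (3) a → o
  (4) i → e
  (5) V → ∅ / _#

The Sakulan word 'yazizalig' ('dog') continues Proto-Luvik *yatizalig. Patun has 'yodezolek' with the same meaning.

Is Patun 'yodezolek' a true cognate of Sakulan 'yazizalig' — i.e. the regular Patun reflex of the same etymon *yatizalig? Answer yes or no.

Derive the expected Patun reflex of *yatizalig:
Patun: *yatizalig > yadizalig > yadizalik > yodizolik > yodezolek  (by intervocalic voicing, final devoicing, vowel merger, vowel merger)
Patun 'yodezolek' matches the regular reflex exactly, so the pair is cognate.

yes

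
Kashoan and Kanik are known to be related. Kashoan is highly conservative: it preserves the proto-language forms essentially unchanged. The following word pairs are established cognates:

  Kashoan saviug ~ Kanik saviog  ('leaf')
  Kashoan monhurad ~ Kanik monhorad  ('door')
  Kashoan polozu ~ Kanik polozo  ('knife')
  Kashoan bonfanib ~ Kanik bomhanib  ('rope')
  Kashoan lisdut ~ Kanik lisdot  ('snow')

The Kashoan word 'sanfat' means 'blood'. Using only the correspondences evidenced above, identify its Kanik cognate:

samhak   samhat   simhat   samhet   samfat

bonfanib ~ bomhanib — Kashoan n corresponds to Kanik m after a vowel, before a labial obstruent.
bonfanib ~ bomhanib — Kashoan f corresponds to Kanik h after a consonant, before a back vowel.
Applying these to Kashoan 'sanfat':
  sanfat → samfat   (n→m after a vowel, before a labial obstruent)
  samfat → samhat   (f→h after a consonant, before a back vowel)
So the Kanik cognate is 'samhat'.

samhat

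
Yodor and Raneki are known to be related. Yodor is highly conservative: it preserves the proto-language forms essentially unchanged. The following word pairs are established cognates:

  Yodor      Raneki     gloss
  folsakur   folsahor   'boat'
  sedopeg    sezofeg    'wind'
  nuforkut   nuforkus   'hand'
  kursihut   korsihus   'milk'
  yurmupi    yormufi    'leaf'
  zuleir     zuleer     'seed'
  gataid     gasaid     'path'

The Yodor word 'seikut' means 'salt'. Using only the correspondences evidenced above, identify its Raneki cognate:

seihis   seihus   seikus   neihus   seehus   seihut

folsakur ~ folsahor — Yodor k corresponds to Raneki h between vowels (before a back vowel).
nuforkut ~ nuforkus, kursihut ~ korsihus — Yodor t corresponds to Raneki s word-finally.
Applying these to Yodor 'seikut':
  seikut → seihut   (k→h between vowels (before a back vowel))
  seihut → seihus   (t→s word-finally)
So the Raneki cognate is 'seihus'.

seihus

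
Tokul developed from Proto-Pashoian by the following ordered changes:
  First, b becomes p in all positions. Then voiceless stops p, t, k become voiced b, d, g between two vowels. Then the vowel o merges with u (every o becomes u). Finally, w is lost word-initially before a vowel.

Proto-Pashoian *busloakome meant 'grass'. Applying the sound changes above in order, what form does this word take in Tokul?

Tokul: start from *busloakome.
  rule 1 (unconditioned shift): busloakome → pusloakome
  rule 2 (intervocalic voicing): pusloakome → pusloagome
  rule 3 (vowel merger): pusloagome → pusluagume
  rule 4: no change — pusluagume
  ⇒ Tokul pusluagume

pusluagume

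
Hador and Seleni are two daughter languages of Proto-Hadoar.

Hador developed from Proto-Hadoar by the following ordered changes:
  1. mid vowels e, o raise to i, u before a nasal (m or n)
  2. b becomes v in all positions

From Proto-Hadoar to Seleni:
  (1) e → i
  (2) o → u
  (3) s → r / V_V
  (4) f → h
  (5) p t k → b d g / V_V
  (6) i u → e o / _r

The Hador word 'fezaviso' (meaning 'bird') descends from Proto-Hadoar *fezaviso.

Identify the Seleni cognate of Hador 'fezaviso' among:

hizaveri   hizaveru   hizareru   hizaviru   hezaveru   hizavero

Seleni: start from *fezaviso.
  rule 1 (vowel merger): fezaviso → fizaviso
  rule 2 (vowel merger): fizaviso → fizavisu
  rule 3 (rhotacism): fizavisu → fizaviru
  rule 4 (unconditioned shift): fizaviru → hizaviru
  rule 5: no change — hizaviru
  rule 6 (pre-rhotic lowering): hizaviru → hizaveru
  ⇒ Seleni hizaveru
Among the options, 'hizaveru' alone shows every Seleni change applied in order.

hizaveru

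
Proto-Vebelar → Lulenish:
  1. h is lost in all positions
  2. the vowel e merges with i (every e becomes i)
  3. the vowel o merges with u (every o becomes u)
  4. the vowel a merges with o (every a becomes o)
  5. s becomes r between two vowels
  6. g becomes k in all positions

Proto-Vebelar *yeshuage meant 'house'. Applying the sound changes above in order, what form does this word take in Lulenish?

Lulenish: *yeshuage > yesuage > yisuagi > yisuogi > yiruogi > yiruoki  (by h-loss, vowel merger, vowel merger, rhotacism, unconditioned shift)

yiruoki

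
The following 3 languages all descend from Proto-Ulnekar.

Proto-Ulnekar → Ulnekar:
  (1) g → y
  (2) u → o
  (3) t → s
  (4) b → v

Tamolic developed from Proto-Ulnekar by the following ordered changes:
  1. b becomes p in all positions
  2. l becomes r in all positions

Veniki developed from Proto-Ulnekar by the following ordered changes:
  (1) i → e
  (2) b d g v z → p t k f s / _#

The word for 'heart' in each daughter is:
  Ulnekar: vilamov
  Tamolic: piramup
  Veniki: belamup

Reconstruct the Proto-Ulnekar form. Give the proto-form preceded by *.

Position 3: Ulnekar has l, Tamolic has r, Veniki has l. Ulnekar preserves l here (none of its changes turn any other segment into l), so the proto-segment is *l.
Position 2: Ulnekar has i, Tamolic has i, Veniki has e. Ulnekar preserves i here (none of its changes turn any other segment into i), so the proto-segment is *i.
Continuing position by position gives *bilamub; check it forward:
Ulnekar: start from *bilamub.
  rule 1: no change — bilamub
  rule 2 (vowel merger): bilamub → bilamob
  rule 3: no change — bilamob
  rule 4 (unconditioned shift): bilamob → vilamov
  ⇒ Ulnekar vilamov
Tamolic: *bilamub > pilamup > piramup  (by unconditioned shift, unconditioned shift)
Veniki: *bilamub > belamub > belamup  (by vowel merger, final devoicing)
Only *bilamub yields all of Ulnekar vilamov, Tamolic piramup, Veniki belamup.

*bilamub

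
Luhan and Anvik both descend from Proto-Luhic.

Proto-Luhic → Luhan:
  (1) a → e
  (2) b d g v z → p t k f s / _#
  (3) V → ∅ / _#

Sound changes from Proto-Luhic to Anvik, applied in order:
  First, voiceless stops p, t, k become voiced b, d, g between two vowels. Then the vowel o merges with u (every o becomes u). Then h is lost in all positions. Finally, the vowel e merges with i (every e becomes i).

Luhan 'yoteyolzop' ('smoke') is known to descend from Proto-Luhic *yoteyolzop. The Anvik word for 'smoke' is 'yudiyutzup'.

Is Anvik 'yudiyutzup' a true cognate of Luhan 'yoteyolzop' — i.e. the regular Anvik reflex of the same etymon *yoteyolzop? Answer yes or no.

Derive the expected Anvik reflex of *yoteyolzop:
Anvik: *yoteyolzop
  yoteyolzop → yodeyolzop   [intervocalic voicing]
  yodeyolzop → yudeyulzup   [vowel merger]
  yudeyulzup (rule 3 does not apply)
  yudeyulzup → yudiyulzup   [vowel merger]
  giving Anvik yudiyulzup.
The regular Anvik reflex would be 'yudiyulzup', but the attested form is 'yudiyutzup'. The correspondence is irregular, so they are not cognates (the Anvik form has a different source).

no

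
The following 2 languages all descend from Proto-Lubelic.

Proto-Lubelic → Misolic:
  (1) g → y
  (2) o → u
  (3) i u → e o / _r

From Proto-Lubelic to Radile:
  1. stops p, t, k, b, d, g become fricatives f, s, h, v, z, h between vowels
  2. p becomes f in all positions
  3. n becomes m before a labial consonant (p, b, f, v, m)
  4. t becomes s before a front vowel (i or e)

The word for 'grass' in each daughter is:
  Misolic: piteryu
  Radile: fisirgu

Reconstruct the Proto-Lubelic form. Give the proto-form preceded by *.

*pitirgu

Position 6: Misolic has y, Radile has g. Radile preserves g here (none of its changes turn any other segment into g), so the proto-segment is *g.
Position 3: Misolic has t, Radile has s. Misolic preserves t here (none of its changes turn any other segment into t), so the proto-segment is *t.
Position 4: Misolic has e, Radile has i. Radile preserves i here (none of its changes turn any other segment into i), so the proto-segment is *i.
Verify the candidate proto-form against each daughter:
Misolic: *pitirgu > pitiryu > piteryu  (by unconditioned shift, pre-rhotic lowering)
Radile: *pitirgu > pisirgu > fisirgu  (by intervocalic lenition, unconditioned shift)
*pitirgu is the unique common source.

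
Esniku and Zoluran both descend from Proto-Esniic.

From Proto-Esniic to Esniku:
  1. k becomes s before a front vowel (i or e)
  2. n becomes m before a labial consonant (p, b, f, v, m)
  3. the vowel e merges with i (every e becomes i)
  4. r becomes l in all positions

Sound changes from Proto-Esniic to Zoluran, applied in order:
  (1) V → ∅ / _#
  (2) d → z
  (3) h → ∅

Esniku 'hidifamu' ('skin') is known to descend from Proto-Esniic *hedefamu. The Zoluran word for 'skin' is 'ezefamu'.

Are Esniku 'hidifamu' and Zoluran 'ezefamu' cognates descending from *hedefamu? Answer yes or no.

no

Derive the expected Zoluran reflex of *hedefamu:
Zoluran: *hedefamu > hedefam > hezefam > ezefam  (by apocope, unconditioned shift, h-loss)
The regular Zoluran reflex would be 'ezefam', but the attested form is 'ezefamu'. The correspondence is irregular, so they are not cognates (the Zoluran form has a different source).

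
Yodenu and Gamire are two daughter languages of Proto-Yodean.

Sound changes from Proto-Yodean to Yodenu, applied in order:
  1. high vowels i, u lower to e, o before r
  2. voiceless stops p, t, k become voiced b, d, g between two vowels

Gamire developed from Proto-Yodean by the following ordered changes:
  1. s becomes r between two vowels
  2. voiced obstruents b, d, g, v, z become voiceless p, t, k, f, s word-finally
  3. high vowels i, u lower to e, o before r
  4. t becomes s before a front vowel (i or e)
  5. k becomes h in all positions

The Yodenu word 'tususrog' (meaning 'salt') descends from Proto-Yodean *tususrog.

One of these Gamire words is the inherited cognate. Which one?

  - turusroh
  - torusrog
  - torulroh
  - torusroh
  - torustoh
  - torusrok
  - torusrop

torusroh

Gamire: *tususrog > turusrog > turusrok > torusrok > torusroh  (by rhotacism, final devoicing, pre-rhotic lowering, unconditioned shift)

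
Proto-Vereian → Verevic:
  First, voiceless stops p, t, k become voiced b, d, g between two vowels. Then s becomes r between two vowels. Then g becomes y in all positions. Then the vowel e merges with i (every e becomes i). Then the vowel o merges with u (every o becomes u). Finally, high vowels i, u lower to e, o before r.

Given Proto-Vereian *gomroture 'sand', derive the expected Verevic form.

yumrudori

Verevic: *gomroture > gomrodure > yomrodure > yomroduri > yumruduri > yumrudori  (by intervocalic voicing, unconditioned shift, vowel merger, vowel merger, pre-rhotic lowering)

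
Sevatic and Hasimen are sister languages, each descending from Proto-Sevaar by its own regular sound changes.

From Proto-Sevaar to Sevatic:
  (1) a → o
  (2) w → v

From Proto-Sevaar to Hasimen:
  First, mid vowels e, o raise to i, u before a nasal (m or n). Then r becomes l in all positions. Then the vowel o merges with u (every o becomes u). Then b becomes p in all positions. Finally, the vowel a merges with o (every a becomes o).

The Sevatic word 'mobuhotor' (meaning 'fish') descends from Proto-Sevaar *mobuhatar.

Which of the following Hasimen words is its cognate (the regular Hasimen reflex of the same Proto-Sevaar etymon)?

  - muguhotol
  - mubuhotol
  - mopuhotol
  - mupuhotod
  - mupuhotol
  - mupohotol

Hasimen: start from *mobuhatar.
  rule 1: no change — mobuhatar
  rule 2 (unconditioned shift): mobuhatar → mobuhatal
  rule 3 (vowel merger): mobuhatal → mubuhatal
  rule 4 (unconditioned shift): mubuhatal → mupuhatal
  rule 5 (vowel merger): mupuhatal → mupuhotol
  ⇒ Hasimen mupuhotol

mupuhotol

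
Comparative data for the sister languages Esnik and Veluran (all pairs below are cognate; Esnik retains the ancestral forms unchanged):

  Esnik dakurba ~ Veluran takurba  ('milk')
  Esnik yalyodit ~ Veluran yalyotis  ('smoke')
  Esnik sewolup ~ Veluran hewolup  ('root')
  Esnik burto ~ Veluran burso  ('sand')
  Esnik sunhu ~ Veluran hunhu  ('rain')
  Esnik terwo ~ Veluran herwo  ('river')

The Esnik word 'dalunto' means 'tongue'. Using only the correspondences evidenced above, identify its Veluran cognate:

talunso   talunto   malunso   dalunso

talunso

dakurba ~ takurba — Esnik d corresponds to Veluran t word-initially before a back vowel.
burto ~ burso — Esnik t corresponds to Veluran s after a consonant, before a back vowel.
Applying these to Esnik 'dalunto':
  dalunto → talunto   (d→t word-initially before a back vowel)
  talunto → talunso   (t→s after a consonant, before a back vowel)
So the Veluran cognate is 'talunso'.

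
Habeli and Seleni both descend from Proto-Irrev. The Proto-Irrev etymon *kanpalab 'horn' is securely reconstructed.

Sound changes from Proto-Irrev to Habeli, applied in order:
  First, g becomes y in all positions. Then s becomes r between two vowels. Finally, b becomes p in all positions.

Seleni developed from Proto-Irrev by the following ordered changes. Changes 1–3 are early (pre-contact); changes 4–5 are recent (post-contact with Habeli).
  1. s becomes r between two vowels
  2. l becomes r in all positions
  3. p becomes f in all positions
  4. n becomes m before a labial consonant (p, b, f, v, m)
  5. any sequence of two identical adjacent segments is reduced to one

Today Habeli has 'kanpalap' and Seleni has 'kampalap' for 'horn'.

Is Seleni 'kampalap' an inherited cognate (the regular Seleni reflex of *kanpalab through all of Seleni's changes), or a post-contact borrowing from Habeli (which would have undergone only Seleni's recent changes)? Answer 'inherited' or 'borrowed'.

If inherited, *kanpalab would pass through all of Seleni's changes:
Seleni: *kanpalab
  kanpalab (rule 1 does not apply)
  kanpalab → kanparab   [unconditioned shift]
  kanparab → kanfarab   [unconditioned shift]
  kanfarab → kamfarab   [nasal place assimilation]
  kamfarab (rule 5 does not apply)
  giving Seleni kamfarab.
If borrowed from Habeli 'kanpalap' after the early changes, it would undergo only the recent ones:
  rule 4 (nasal place assimilation): kanpalap → kampalap
  rule 5 (degemination): no change (kampalap)
  ⇒ as a loan: kampalap
Seleni 'kampalap' matches the loan outcome 'kampalap', not the inherited 'kamfarab' — it skipped the early Seleni changes, so it was borrowed from Habeli.

borrowed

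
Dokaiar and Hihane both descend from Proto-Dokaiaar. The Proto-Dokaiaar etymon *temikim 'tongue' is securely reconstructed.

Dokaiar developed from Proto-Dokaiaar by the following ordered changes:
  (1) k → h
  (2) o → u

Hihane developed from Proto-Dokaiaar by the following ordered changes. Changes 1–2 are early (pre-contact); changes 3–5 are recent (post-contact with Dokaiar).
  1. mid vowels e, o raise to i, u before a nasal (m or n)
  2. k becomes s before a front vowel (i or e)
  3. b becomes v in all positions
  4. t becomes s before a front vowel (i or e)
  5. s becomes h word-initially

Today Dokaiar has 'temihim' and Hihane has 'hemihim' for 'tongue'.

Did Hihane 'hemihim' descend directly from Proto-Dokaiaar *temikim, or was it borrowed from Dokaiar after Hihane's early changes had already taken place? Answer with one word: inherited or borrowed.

If inherited, *temikim would pass through all of Hihane's changes:
Hihane: start from *temikim.
  rule 1 (pre-nasal raising): temikim → timikim
  rule 2 (palatalisation): timikim → timisim
  rule 3: no change — timisim
  rule 4 (palatalisation): timisim → simisim
  rule 5 (debuccalisation): simisim → himisim
  ⇒ Hihane himisim
If borrowed from Dokaiar 'temihim' after the early changes, it would undergo only the recent ones:
  rule 3 (unconditioned shift): no change (temihim)
  rule 4 (palatalisation): temihim → semihim
  rule 5 (debuccalisation): semihim → hemihim
  ⇒ as a loan: hemihim
Hihane 'hemihim' matches the loan outcome 'hemihim', not the inherited 'himisim' — it skipped the early Hihane changes, so it was borrowed from Dokaiar.

borrowed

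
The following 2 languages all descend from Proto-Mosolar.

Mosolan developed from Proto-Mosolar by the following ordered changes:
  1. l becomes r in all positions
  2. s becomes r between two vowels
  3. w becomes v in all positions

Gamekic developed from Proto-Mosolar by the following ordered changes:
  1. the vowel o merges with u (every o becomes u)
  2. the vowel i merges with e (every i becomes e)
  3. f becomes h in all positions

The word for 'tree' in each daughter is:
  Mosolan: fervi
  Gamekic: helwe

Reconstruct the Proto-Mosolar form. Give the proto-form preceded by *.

*felwi

Position 5: Mosolan has i, Gamekic has e. Mosolan preserves i here (none of its changes turn any other segment into i), so the proto-segment is *i.
Position 3: Mosolan has r, Gamekic has l. Gamekic preserves l here (none of its changes turn any other segment into l), so the proto-segment is *l.
Position 4: Mosolan has v, Gamekic has w. Gamekic preserves w here (none of its changes turn any other segment into w), so the proto-segment is *w.
Verify the candidate proto-form against each daughter:
Mosolan: start from *felwi.
  rule 1 (unconditioned shift): felwi → ferwi
  rule 2: no change — ferwi
  rule 3 (unconditioned shift): ferwi → fervi
  ⇒ Mosolan fervi
Gamekic: *felwi
  felwi (rule 1 does not apply)
  felwi → felwe   [vowel merger]
  felwe → helwe   [unconditioned shift]
  giving Gamekic helwe.
*felwi is the unique common source.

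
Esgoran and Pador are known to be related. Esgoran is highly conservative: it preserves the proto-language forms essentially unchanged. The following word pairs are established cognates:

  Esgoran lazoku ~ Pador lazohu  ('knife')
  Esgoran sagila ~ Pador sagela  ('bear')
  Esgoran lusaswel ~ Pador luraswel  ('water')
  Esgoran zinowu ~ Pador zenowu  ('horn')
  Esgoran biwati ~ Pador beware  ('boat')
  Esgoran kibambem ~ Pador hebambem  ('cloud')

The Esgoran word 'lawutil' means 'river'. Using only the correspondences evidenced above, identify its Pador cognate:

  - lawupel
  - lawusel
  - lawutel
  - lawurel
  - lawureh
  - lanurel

biwati ~ beware — Esgoran t corresponds to Pador r between vowels (before a front vowel).
sagila ~ sagela, biwati ~ beware — Esgoran i corresponds to Pador e after a consonant, before a consonant other than r, m, n, p, b, f, v.
Applying these to Esgoran 'lawutil':
  lawutil → lawuril   (t→r between vowels (before a front vowel))
  lawuril → lawurel   (i→e after a consonant, before a consonant other than r, m, n, p, b, f, v)
So the Pador cognate is 'lawurel'.

lawurel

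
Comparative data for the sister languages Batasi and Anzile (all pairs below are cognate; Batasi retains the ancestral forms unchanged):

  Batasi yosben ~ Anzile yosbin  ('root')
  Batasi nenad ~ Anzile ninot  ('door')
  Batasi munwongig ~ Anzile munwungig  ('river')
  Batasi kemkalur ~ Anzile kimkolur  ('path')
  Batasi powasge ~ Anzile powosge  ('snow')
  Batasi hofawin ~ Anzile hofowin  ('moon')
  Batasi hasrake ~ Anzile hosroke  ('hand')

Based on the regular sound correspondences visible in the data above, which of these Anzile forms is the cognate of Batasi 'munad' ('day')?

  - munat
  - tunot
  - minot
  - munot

nenad ~ ninot, kemkalur ~ kimkolur — Batasi a corresponds to Anzile o after a consonant, before a consonant other than r, m, n, p, b, f, v.
nenad ~ ninot — Batasi d corresponds to Anzile t word-finally.
Applying these to Batasi 'munad':
  munad → munod   (a→o after a consonant, before a consonant other than r, m, n, p, b, f, v)
  munod → munot   (d→t word-finally)
So the Anzile cognate is 'munot'.

munot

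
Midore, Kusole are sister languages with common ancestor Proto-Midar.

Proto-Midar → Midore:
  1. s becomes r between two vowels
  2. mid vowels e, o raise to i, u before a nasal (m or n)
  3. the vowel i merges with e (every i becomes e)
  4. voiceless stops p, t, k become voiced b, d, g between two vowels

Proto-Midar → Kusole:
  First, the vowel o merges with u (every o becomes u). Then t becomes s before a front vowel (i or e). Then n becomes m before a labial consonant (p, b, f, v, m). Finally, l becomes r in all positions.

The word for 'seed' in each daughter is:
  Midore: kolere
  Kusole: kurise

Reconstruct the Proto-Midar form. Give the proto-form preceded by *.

*kolise

Position 3: Midore has l, Kusole has r. Midore preserves l here (none of its changes turn any other segment into l), so the proto-segment is *l.
Position 4: Midore has e, Kusole has i. Kusole preserves i here (none of its changes turn any other segment into i), so the proto-segment is *i.
This points to *kolise. Verify forward in each daughter:
Midore: start from *kolise.
  rule 1 (rhotacism): kolise → kolire
  rule 2: no change — kolire
  rule 3 (vowel merger): kolire → kolere
  rule 4: no change — kolere
  ⇒ Midore kolere
Kusole: start from *kolise.
  rule 1 (vowel merger): kolise → kulise
  rule 2: no change — kulise
  rule 3: no change — kulise
  rule 4 (unconditioned shift): kulise → kurise
  ⇒ Kusole kurise
*kolise is the unique common source.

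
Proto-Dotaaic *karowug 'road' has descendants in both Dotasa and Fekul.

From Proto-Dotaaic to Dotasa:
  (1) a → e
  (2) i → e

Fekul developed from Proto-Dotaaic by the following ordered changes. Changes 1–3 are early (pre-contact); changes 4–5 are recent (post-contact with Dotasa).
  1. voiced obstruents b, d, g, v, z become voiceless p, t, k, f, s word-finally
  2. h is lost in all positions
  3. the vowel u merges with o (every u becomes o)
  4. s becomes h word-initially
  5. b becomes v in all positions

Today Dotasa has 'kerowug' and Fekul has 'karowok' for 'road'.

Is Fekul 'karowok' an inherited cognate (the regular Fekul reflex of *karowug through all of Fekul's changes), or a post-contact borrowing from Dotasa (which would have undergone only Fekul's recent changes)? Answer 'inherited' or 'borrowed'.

inherited

If inherited, *karowug would pass through all of Fekul's changes:
Fekul: *karowug > karowuk > karowok  (by final devoicing, vowel merger)
If borrowed from Dotasa 'kerowug' after the early changes, it would undergo only the recent ones:
  rule 4 (debuccalisation): no change (kerowug)
  rule 5 (unconditioned shift): no change (kerowug)
  ⇒ as a loan: kerowug
Fekul 'karowok' matches the inherited outcome exactly, so it is an inherited cognate, not a loan.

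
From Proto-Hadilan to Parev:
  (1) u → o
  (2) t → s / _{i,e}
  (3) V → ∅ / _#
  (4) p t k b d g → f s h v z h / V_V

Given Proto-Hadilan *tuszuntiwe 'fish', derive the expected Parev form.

Parev: start from *tuszuntiwe.
  rule 1 (vowel merger): tuszuntiwe → toszontiwe
  rule 2 (palatalisation): toszontiwe → toszonsiwe
  rule 3 (apocope): toszonsiwe → toszonsiw
  rule 4: no change — toszonsiw
  ⇒ Parev toszonsiw

toszonsiw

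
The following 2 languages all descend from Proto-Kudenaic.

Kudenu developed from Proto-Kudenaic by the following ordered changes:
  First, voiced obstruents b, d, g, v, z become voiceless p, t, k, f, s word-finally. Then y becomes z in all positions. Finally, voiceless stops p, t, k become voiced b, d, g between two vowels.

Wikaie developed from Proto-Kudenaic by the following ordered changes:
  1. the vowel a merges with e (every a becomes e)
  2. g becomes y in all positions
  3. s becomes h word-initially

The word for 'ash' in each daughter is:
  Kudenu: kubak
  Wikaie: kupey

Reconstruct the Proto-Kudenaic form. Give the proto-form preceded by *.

Position 4: Kudenu has a, Wikaie has e. Kudenu preserves a here (none of its changes turn any other segment into a), so the proto-segment is *a.
Position 3: Kudenu has b, Wikaie has p. Wikaie preserves p here (none of its changes turn any other segment into p), so the proto-segment is *p.
Position 5: Kudenu has k, Wikaie has y. Taking the neighbouring segments as reconstructed: Kudenu k could go back to *k or *g; Wikaie y could go back to *g or *y — the one source consistent with every daughter is *g.
Verify the candidate proto-form against each daughter:
Kudenu: *kupag > kupak > kubak  (by final devoicing, intervocalic voicing)
Wikaie: *kupag
  kupag → kupeg   [vowel merger]
  kupeg → kupey   [unconditioned shift]
  kupey (rule 3 does not apply)
  giving Wikaie kupey.
Only *kupag yields all of Kudenu kubak, Wikaie kupey.

*kupag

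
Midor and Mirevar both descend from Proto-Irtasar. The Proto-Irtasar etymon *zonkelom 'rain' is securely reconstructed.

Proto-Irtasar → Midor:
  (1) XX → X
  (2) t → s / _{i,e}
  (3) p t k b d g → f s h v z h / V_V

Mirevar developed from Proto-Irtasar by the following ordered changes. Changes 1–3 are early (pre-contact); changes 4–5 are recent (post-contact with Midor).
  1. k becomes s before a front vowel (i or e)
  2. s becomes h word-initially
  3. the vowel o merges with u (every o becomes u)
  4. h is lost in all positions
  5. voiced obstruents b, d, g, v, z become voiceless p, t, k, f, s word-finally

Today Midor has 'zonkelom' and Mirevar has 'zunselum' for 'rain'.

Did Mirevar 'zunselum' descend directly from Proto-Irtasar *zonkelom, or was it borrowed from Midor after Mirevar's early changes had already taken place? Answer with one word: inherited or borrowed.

If inherited, *zonkelom would pass through all of Mirevar's changes:
Mirevar: *zonkelom
  zonkelom → zonselom   [palatalisation]
  zonselom (rule 2 does not apply)
  zonselom → zunselum   [vowel merger]
  zunselum (rule 4 does not apply)
  zunselum (rule 5 does not apply)
  giving Mirevar zunselum.
If borrowed from Midor 'zonkelom' after the early changes, it would undergo only the recent ones:
  rule 4 (h-loss): no change (zonkelom)
  rule 5 (final devoicing): no change (zonkelom)
  ⇒ as a loan: zonkelom
Mirevar 'zunselum' matches the inherited outcome exactly, so it is an inherited cognate, not a loan.

inherited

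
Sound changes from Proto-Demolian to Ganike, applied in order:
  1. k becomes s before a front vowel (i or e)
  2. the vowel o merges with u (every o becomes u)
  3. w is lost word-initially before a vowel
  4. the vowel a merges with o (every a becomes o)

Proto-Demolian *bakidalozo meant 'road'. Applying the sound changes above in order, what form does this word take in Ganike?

Ganike: *bakidalozo
  bakidalozo → basidalozo   [palatalisation]
  basidalozo → basidaluzu   [vowel merger]
  basidaluzu (rule 3 does not apply)
  basidaluzu → bosidoluzu   [vowel merger]
  giving Ganike bosidoluzu.

bosidoluzu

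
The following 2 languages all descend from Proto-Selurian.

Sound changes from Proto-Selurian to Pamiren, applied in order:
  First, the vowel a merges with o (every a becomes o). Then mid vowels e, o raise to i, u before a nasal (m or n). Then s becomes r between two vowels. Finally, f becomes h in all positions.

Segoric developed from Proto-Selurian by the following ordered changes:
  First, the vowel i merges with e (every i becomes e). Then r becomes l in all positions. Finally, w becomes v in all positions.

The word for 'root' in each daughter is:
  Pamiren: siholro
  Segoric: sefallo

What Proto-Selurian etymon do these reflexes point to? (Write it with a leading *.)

Position 4: Pamiren has o, Segoric has a. Segoric preserves a here (none of its changes turn any other segment into a), so the proto-segment is *a.
Position 2: Pamiren has i, Segoric has e. Taking the neighbouring segments as reconstructed: Pamiren i can only go back to *i; Segoric e could go back to *e or *i — the one source consistent with every daughter is *i.
Position 3: Pamiren has h, Segoric has f. Segoric preserves f here (none of its changes turn any other segment into f), so the proto-segment is *f.
Continuing position by position gives *sifalro; check it forward:
Pamiren: start from *sifalro.
  rule 1 (vowel merger): sifalro → sifolro
  rule 2: no change — sifolro
  rule 3: no change — sifolro
  rule 4 (unconditioned shift): sifolro → siholro
  ⇒ Pamiren siholro
Segoric: *sifalro
  sifalro → sefalro   [vowel merger]
  sefalro → sefallo   [unconditioned shift]
  sefallo (rule 3 does not apply)
  giving Segoric sefallo.
*sifalro is the unique common source.

*sifalro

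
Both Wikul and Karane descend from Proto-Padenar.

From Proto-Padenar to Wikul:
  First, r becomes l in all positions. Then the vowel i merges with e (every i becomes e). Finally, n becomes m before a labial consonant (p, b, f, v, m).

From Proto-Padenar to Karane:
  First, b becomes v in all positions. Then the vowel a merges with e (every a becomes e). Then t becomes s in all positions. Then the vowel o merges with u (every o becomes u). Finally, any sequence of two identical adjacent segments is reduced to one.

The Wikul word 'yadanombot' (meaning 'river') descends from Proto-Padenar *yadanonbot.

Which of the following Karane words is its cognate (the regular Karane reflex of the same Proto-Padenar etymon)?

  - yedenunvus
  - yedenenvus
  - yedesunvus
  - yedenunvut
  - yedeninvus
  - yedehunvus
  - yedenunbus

yedenunvus

Karane: *yadanonbot > yadanonvot > yedenonvot > yedenonvos > yedenunvus  (by unconditioned shift, vowel merger, unconditioned shift, vowel merger)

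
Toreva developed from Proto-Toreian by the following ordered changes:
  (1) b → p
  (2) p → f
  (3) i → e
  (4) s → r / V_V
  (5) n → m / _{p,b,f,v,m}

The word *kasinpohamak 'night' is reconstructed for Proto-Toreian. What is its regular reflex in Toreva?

karemfohamak

Toreva: *kasinpohamak > kasinfohamak > kasenfohamak > karenfohamak > karemfohamak  (by unconditioned shift, vowel merger, rhotacism, nasal place assimilation)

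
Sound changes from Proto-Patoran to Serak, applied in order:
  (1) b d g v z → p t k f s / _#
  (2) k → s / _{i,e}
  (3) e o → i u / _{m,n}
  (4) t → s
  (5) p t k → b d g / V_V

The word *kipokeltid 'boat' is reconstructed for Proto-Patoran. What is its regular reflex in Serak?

Serak: *kipokeltid
  kipokeltid → kipokeltit   [final devoicing]
  kipokeltit → siposeltit   [palatalisation]
  siposeltit (rule 3 does not apply)
  siposeltit → siposelsis   [unconditioned shift]
  siposelsis → siboselsis   [intervocalic voicing]
  giving Serak siboselsis.

siboselsis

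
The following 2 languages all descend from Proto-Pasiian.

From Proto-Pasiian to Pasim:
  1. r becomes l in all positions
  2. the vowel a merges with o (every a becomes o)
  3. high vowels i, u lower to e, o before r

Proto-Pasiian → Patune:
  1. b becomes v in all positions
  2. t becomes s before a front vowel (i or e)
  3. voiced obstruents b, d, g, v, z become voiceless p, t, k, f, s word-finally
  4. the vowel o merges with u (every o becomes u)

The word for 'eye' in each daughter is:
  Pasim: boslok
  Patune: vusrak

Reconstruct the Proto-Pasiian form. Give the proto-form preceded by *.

*bosrak

Position 2: Pasim has o, Patune has u. Taking the neighbouring segments as reconstructed: Pasim o could go back to *a or *o; Patune u could go back to *o or *u — the one source consistent with every daughter is *o.
Position 4: Pasim has l, Patune has r. Patune preserves r here (none of its changes turn any other segment into r), so the proto-segment is *r.
Verify the candidate proto-form against each daughter:
Pasim: *bosrak
  bosrak → boslak   [unconditioned shift]
  boslak → boslok   [vowel merger]
  boslok (rule 3 does not apply)
  giving Pasim boslok.
Patune: *bosrak
  bosrak → vosrak   [unconditioned shift]
  vosrak (rule 2 does not apply)
  vosrak (rule 3 does not apply)
  vosrak → vusrak   [vowel merger]
  giving Patune vusrak.
No other proto-form is consistent with every reflex, so the reconstruction is *bosrak.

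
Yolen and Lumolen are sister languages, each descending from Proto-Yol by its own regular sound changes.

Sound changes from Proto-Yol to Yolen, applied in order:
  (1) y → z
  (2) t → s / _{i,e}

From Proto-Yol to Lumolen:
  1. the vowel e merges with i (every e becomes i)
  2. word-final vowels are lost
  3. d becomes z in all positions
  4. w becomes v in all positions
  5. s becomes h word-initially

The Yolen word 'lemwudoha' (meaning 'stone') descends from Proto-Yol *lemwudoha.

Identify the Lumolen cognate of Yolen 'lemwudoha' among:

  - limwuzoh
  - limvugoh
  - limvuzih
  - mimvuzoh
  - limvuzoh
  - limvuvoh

Lumolen: start from *lemwudoha.
  rule 1 (vowel merger): lemwudoha → limwudoha
  rule 2 (apocope): limwudoha → limwudoh
  rule 3 (unconditioned shift): limwudoh → limwuzoh
  rule 4 (unconditioned shift): limwuzoh → limvuzoh
  rule 5: no change — limvuzoh
  ⇒ Lumolen limvuzoh
Only 'limvuzoh' matches the regular Lumolen development of *lemwudoha.

limvuzoh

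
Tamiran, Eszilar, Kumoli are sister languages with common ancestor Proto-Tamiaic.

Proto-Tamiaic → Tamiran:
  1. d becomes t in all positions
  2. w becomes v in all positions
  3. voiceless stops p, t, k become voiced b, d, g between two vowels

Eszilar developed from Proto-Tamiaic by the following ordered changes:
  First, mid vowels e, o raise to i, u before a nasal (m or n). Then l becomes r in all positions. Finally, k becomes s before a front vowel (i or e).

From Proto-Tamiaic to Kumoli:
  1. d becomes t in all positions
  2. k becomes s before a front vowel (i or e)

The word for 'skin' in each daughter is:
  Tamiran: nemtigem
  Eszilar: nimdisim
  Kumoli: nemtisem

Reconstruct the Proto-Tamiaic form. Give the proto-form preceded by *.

Position 6: Tamiran has g, Eszilar has s, Kumoli has s. Taking the neighbouring segments as reconstructed: Tamiran g could go back to *k or *g; Eszilar s could go back to *k or *s; Kumoli s could go back to *k or *s — the one source consistent with every daughter is *k.
Position 2: Tamiran has e, Eszilar has i, Kumoli has e. Tamiran preserves e here (none of its changes turn any other segment into e), so the proto-segment is *e.
Position 7: Tamiran has e, Eszilar has i, Kumoli has e. Tamiran preserves e here (none of its changes turn any other segment into e), so the proto-segment is *e.
Continuing position by position gives *nemdikem; check it forward:
Tamiran: start from *nemdikem.
  rule 1 (unconditioned shift): nemdikem → nemtikem
  rule 2: no change — nemtikem
  rule 3 (intervocalic voicing): nemtikem → nemtigem
  ⇒ Tamiran nemtigem
Eszilar: *nemdikem
  nemdikem → nimdikim   [pre-nasal raising]
  nimdikim (rule 2 does not apply)
  nimdikim → nimdisim   [palatalisation]
  giving Eszilar nimdisim.
Kumoli: *nemdikem > nemtikem > nemtisem  (by unconditioned shift, palatalisation)
No other proto-form is consistent with every reflex, so the reconstruction is *nemdikem.

*nemdikem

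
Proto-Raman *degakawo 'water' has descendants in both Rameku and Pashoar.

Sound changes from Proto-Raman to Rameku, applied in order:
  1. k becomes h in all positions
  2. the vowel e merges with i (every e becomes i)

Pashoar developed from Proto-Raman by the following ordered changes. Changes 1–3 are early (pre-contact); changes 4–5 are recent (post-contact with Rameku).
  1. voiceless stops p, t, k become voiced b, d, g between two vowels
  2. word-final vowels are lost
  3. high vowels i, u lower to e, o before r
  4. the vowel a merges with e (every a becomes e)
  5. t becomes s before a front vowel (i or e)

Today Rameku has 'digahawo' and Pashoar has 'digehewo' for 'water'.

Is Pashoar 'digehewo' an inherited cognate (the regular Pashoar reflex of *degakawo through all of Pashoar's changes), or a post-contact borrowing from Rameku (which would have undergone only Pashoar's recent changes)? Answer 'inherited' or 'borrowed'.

If inherited, *degakawo would pass through all of Pashoar's changes:
Pashoar: *degakawo > degagawo > degagaw > degegew  (by intervocalic voicing, apocope, vowel merger)
If borrowed from Rameku 'digahawo' after the early changes, it would undergo only the recent ones:
  rule 4 (vowel merger): digahawo → digehewo
  rule 5 (palatalisation): no change (digehewo)
  ⇒ as a loan: digehewo
Pashoar 'digehewo' matches the loan outcome 'digehewo', not the inherited 'degegew' — it skipped the early Pashoar changes, so it was borrowed from Rameku.

borrowed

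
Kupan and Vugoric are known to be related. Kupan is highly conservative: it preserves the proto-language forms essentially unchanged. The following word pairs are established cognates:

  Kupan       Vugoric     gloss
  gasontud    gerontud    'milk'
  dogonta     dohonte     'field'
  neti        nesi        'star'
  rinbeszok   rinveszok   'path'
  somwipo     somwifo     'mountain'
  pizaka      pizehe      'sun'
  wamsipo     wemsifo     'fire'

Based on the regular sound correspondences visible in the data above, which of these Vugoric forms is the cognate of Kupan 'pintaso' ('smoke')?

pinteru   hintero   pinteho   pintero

gasontud ~ gerontud, pizaka ~ pizehe — Kupan a corresponds to Vugoric e after a consonant, before a consonant other than r, m, n, p, b, f, v.
gasontud ~ gerontud — Kupan s corresponds to Vugoric r between vowels (before a back vowel).
Applying these to Kupan 'pintaso':
  pintaso → pinteso   (a→e after a consonant, before a consonant other than r, m, n, p, b, f, v)
  pinteso → pintero   (s→r between vowels (before a back vowel))
So the Vugoric cognate is 'pintero'.

pintero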